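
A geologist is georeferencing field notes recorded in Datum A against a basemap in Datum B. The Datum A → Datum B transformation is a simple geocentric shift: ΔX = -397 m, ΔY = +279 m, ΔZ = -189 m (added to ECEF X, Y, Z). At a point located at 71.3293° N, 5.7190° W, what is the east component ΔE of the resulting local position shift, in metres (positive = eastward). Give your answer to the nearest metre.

At φ = 71.3293°, λ = -5.7190°: sin φ = 0.947374, cos φ = 0.320129, sin λ = -0.099650, cos λ = 0.995023.
ΔE = −sin λ·ΔX + cos λ·ΔY = −(-0.099650)·(-397) + (0.995023)·(279) = 238.05 m.

ΔE = 238 m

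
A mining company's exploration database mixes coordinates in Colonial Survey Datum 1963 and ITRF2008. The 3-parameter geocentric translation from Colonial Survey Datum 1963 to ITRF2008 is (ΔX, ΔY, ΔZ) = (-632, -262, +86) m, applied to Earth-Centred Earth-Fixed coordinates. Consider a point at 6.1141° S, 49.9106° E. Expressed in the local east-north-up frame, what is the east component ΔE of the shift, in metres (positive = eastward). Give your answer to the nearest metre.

ΔE = 315 m

At φ = -6.1141°, λ = 49.9106°: sin φ = -0.106509, cos φ = 0.994312, sin λ = 0.765041, cos λ = 0.643982.
ΔE = −sin λ·ΔX + cos λ·ΔY = −(0.765041)·(-632) + (0.643982)·(-262) = 314.78 m.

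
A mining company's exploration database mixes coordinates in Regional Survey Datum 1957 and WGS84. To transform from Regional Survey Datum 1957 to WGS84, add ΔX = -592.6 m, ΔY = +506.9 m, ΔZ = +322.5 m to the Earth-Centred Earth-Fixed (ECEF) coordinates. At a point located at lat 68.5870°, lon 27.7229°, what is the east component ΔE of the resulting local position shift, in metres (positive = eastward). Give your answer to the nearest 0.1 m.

At φ = 68.5870°, λ = 27.7229°: sin φ = 0.930973, cos φ = 0.365088, sin λ = 0.465196, cos λ = 0.885208.
ΔE = −sin λ·ΔX + cos λ·ΔY = −(0.465196)·(-592.6) + (0.885208)·(506.9) = 724.39 m.

ΔE = 724.4 m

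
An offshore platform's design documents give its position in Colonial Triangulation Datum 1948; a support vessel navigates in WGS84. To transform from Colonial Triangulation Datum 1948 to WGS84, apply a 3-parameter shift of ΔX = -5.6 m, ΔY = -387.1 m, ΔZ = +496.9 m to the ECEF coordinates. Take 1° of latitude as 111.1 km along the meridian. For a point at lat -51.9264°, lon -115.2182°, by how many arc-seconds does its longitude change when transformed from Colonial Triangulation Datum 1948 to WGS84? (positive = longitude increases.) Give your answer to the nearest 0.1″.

sin φ = -0.787219, cos φ = 0.616673, sin λ = -0.904692, cos λ = -0.426067.
East component: ΔE = −sin λ·ΔX + cos λ·ΔY = −(-0.904692)(-5.6) + (-0.426067)(-387.1) = 159.86 m.
1° of latitude spans 111100 m; at latitude φ, 1° of longitude spans that × cos φ = 68512.4 m, so Δλ = 159.86 / 68512.4 × 3600 = 8.400″.

Δλ = 8.4″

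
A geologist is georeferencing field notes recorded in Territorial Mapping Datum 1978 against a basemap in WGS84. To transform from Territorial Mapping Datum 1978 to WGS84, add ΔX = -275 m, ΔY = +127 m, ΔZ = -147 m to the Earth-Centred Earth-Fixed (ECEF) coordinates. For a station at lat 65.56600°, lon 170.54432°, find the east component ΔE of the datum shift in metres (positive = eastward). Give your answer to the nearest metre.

ΔE = -80 m

At φ = 65.56600°, λ = 170.54432°: sin φ = 0.910438, cos φ = 0.413645, sin λ = 0.164285, cos λ = -0.986413.
ΔE = −sin λ·ΔX + cos λ·ΔY = −(0.164285)·(-275) + (-0.986413)·(127) = -80.10 m.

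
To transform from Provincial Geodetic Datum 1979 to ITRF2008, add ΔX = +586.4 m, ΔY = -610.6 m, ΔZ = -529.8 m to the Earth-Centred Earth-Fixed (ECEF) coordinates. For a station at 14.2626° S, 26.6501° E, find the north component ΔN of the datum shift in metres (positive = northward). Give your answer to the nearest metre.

The local north axis is (−sin φ cos λ, −sin φ sin λ, cos φ), giving ΔN = 129.121 − 67.475 − 513.470 = -451.82 m.

ΔN = -452 m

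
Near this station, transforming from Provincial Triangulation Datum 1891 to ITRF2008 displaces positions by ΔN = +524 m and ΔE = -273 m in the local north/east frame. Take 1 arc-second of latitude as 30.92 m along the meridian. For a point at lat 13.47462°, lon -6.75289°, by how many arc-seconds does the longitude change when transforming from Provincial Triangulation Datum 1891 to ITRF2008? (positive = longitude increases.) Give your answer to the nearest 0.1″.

At latitude 13.47462°, cos φ = 0.972473.
1″ of longitude at this latitude = 30.92 × cos φ = 30.0689 m, so Δλ = -273.0 / 30.0689 = -9.079″.

Δλ = -9.1″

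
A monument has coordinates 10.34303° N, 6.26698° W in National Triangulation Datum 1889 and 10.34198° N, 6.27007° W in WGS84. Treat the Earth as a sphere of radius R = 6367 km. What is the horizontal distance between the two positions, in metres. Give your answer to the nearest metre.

357 m

Δφ = 10.34198° − 10.34303° = -0.00105°; Δλ = -6.27007° − -6.26698° = -0.00309°.
1° along a meridian = πR/180 = 111125 m.
ΔN = Δφ × 111125 = -116.7 m; ΔE = Δλ × 111125 × cos(10.34303°) = -0.00309 × 111125 × 0.983750 = -337.8 m.
Distance = √(ΔE² + ΔN²) = √((-337.8)² + (-116.7)²) = 357.4 m.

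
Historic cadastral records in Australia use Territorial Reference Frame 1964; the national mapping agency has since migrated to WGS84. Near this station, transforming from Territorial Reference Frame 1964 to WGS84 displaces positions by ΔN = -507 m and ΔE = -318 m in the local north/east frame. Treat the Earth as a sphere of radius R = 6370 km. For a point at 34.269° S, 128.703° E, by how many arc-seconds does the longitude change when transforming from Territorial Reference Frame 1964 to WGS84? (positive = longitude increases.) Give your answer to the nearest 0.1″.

Δλ = -12.5″

At latitude -34.269°, cos φ = 0.826403.
One radian of longitude at latitude φ spans R cos φ, so Δλ = ΔE / (R cos φ) = -318.0 / (6370000 × 0.826403) = -6.0408e-05 rad = -12.460″.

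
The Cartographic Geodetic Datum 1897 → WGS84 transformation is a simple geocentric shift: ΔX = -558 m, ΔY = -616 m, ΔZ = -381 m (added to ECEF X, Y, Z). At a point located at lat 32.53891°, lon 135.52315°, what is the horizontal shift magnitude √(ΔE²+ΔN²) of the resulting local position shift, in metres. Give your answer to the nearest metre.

884 m

At φ = 32.53891°, λ = 135.52315°: sin φ = 0.537872, cos φ = 0.843026, sin λ = 0.700621, cos λ = -0.713534.
ΔE = −sin λ·ΔX + cos λ·ΔY = −(0.700621)·(-558) + (-0.713534)·(-616) = 830.48 m.
ΔN = −sin φ cos λ·ΔX − sin φ sin λ·ΔY + cos φ·ΔZ = −(0.537872)(-0.713534)(-558) − (0.537872)(0.700621)(-616) + (0.843026)(-381) = -303.21 m.
Horizontal magnitude = √(ΔE² + ΔN²) = √(830.48² + (-303.21)²) = 884.10 m.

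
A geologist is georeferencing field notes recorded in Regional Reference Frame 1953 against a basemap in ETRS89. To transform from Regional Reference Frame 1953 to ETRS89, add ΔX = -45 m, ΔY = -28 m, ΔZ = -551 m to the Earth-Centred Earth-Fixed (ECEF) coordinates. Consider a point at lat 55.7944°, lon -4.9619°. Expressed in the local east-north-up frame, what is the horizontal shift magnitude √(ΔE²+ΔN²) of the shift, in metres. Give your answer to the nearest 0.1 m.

At φ = 55.7944°, λ = -4.9619°: sin φ = 0.827026, cos φ = 0.562164, sin λ = -0.086493, cos λ = 0.996252.
ΔE = −sin λ·ΔX + cos λ·ΔY = −(-0.086493)·(-45) + (0.996252)·(-28) = -31.79 m.
ΔN = −sin φ cos λ·ΔX − sin φ sin λ·ΔY + cos φ·ΔZ = −(0.827026)(0.996252)(-45) − (0.827026)(-0.086493)(-28) + (0.562164)(-551) = -274.68 m.
Horizontal magnitude = √(ΔE² + ΔN²) = √((-31.79)² + (-274.68)²) = 276.51 m.

276.5 m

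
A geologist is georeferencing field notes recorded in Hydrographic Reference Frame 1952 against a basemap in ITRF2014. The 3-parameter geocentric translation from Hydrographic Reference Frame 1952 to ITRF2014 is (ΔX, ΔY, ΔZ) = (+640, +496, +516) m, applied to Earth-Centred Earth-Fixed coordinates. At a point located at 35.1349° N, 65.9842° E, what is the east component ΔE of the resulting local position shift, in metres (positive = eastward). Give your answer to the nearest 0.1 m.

The local east axis at (φ, λ) is (−sin λ, cos λ, 0), so ΔE = −sin(65.9842°)·640 + cos(65.9842°)·496 = -382.73 m.

ΔE = -382.7 m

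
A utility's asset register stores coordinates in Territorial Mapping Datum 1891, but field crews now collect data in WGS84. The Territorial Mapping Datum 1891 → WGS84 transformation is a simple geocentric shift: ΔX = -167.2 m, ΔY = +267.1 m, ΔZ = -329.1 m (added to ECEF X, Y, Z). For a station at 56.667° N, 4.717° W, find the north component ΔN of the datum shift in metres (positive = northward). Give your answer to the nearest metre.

ΔN = -23 m

At φ = 56.667°, λ = -4.717°: sin φ = 0.835491, cos φ = 0.549504, sin λ = -0.082234, cos λ = 0.996613.
ΔN = −sin φ cos λ·ΔX − sin φ sin λ·ΔY + cos φ·ΔZ = −(0.835491)(0.996613)(-167.2) − (0.835491)(-0.082234)(267.1) + (0.549504)(-329.1) = -23.27 m.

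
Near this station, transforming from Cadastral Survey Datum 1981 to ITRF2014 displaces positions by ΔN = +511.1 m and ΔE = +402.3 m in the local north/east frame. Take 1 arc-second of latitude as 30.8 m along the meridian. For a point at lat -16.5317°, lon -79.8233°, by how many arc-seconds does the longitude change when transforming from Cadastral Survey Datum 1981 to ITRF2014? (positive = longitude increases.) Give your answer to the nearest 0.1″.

At latitude -16.5317°, cos φ = 0.958662.
1″ of longitude at this latitude = 30.80 × cos φ = 29.5268 m, so Δλ = 402.3 / 29.5268 = 13.625″.

Δλ = 13.6″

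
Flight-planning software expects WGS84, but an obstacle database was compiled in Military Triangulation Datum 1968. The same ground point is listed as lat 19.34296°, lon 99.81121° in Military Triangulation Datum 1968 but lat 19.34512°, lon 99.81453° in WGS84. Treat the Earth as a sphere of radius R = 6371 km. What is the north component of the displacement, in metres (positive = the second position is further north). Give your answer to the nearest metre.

ΔN = 240 m

Δφ = 19.34512° − 19.34296° = +0.00216°; Δλ = 99.81453° − 99.81121° = +0.00332°.
1° along a meridian = πR/180 = 111195 m.
ΔN = Δφ × 111195 = 240.2 m; ΔE = Δλ × 111195 × cos(19.34296°) = +0.00332 × 111195 × 0.943553 = 348.3 m.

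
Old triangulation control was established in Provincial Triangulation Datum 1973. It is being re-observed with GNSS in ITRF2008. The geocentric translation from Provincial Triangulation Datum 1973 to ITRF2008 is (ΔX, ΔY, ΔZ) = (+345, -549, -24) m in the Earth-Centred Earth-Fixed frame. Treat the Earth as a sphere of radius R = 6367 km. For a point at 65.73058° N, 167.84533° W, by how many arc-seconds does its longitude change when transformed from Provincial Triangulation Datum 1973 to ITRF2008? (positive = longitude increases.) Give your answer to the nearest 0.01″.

Δλ = 48.03″

sin φ = 0.911623, cos φ = 0.411028, sin λ = -0.210551, cos λ = -0.977583.
East component: ΔE = −sin λ·ΔX + cos λ·ΔY = −(-0.210551)(345) + (-0.977583)(-549) = 609.33 m.
1° of latitude spans πR/180 = 111125 m; at latitude φ, 1° of longitude spans that × cos φ = 45675.5 m, so Δλ = 609.33 / 45675.5 × 3600 = 48.026″.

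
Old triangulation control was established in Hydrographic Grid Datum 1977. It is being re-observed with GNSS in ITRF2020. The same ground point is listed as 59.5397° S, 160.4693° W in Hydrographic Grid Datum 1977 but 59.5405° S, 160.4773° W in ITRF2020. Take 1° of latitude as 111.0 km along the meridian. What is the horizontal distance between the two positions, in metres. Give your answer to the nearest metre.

Δφ = -59.5405° − -59.5397° = -0.0008°; Δλ = -160.4773° − -160.4693° = -0.0080°.
ΔN = Δφ × 111000 = -88.8 m; ΔE = Δλ × 111000 × cos(-59.5397°) = -0.0080 × 111000 × 0.506941 = -450.2 m.
Distance = √(ΔE² + ΔN²) = √((-450.2)² + (-88.8)²) = 458.8 m.

459 m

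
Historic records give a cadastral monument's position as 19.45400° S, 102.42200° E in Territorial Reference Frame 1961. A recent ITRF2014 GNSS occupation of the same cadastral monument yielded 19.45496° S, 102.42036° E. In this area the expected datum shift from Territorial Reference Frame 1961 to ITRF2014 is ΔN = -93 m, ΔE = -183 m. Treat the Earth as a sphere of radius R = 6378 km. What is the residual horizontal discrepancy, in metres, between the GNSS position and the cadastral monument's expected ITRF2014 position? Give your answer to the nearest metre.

18 m

Observed coordinate differences: Δφ = -0.00096°, Δλ = -0.00164°.
Converting to metres (1° lat = 111317 m, cos φ = 0.942909): observed ΔN = -106.9 m, observed ΔE = -172.1 m.
Subtracting the expected shift leaves a residual of -106.9 − (-93) = -13.9 m north and -172.1 − (-183) = 10.9 m east.
Residual distance = √((-13.9)² + 10.9²) = 17.6 m.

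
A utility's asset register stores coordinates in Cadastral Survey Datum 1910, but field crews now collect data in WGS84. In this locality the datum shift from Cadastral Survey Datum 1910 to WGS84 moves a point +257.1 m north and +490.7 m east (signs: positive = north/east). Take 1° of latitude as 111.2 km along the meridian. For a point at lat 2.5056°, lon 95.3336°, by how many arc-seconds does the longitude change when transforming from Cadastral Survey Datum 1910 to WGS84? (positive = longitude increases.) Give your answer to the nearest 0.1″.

Δλ = 15.9″

At latitude 2.5056°, cos φ = 0.999044.
1° of longitude at this latitude = 111.2 × cos φ = 111.09 km, so Δλ = 490.7 / 111093.7 = 0.0044170° = 15.901″.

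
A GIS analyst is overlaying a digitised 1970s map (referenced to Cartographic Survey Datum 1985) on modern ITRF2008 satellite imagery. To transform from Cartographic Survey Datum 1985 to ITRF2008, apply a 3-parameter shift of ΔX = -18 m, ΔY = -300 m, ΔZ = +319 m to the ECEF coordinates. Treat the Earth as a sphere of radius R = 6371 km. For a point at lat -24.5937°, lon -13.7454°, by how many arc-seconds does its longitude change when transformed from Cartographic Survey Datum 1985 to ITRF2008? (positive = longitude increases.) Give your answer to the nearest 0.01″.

sin φ = -0.416181, cos φ = 0.909282, sin λ = -0.237608, cos λ = 0.971361.
East component: ΔE = −sin λ·ΔX + cos λ·ΔY = −(-0.237608)(-18) + (0.971361)(-300) = -295.69 m.
1° of latitude spans πR/180 = 111195 m; at latitude φ, 1° of longitude spans that × cos φ = 101107.5 m, so Δλ = -295.69 / 101107.5 × 3600 = -10.528″.

Δλ = -10.53″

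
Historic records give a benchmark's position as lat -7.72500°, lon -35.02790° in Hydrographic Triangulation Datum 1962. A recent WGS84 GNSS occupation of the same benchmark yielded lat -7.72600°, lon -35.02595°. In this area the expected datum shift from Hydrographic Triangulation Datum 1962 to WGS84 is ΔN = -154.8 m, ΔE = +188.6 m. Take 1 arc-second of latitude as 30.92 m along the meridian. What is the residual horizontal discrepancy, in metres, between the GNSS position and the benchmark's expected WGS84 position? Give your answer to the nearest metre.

Observed coordinate differences: Δφ = -0.00100°, Δλ = +0.00195°.
Converting to metres (1° lat = 111312 m, cos φ = 0.990925): observed ΔN = -111.3 m, observed ΔE = 215.1 m.
Subtracting the expected shift leaves a residual of -111.3 − (-154.8) = 43.5 m north and 215.1 − (188.6) = 26.5 m east.
Residual distance = √(43.5² + 26.5²) = 50.9 m.

51 m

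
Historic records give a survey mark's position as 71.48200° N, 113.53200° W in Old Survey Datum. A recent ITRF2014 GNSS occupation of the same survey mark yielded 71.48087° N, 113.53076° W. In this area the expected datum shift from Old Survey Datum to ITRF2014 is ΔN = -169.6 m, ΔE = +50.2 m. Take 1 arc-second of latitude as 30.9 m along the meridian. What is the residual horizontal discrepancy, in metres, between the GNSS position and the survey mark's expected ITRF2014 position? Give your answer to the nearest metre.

44 m

Observed coordinate differences: Δφ = -0.00113°, Δλ = +0.00124°.
Converting to metres (1° lat = 111240 m, cos φ = 0.317603): observed ΔN = -125.7 m, observed ΔE = 43.8 m.
Subtracting the expected shift leaves a residual of -125.7 − (-169.6) = 43.9 m north and 43.8 − (50.2) = -6.4 m east.
Residual distance = √(43.9² + (-6.4)²) = 44.4 m.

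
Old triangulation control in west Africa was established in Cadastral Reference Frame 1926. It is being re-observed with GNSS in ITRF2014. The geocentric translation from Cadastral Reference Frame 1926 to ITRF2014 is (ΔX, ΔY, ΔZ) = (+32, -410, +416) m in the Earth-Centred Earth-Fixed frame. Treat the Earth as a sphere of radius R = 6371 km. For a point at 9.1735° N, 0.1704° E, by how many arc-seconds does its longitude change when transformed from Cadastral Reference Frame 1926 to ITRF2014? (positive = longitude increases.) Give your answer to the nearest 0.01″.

sin φ = 0.159425, cos φ = 0.987210, sin λ = 0.002974, cos λ = 0.999996.
East component: ΔE = −sin λ·ΔX + cos λ·ΔY = −(0.002974)(32) + (0.999996)(-410) = -410.09 m.
1° of latitude spans πR/180 = 111195 m; at latitude φ, 1° of longitude spans that × cos φ = 109772.8 m, so Δλ = -410.09 / 109772.8 × 3600 = -13.449″.

Δλ = -13.45″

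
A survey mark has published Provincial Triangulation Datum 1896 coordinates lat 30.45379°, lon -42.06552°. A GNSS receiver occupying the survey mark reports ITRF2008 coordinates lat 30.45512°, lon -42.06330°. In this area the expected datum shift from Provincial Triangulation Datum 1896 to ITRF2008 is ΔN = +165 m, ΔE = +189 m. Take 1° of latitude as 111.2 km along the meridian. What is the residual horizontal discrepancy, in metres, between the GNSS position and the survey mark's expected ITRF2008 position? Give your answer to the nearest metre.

Observed coordinate differences: Δφ = +0.00133°, Δλ = +0.00222°.
Converting to metres (1° lat = 111200 m, cos φ = 0.862038): observed ΔN = 147.9 m, observed ΔE = 212.8 m.
Subtracting the expected shift leaves a residual of 147.9 − (165) = -17.1 m north and 212.8 − (189) = 23.8 m east.
Residual distance = √((-17.1)² + 23.8²) = 29.3 m.

29 m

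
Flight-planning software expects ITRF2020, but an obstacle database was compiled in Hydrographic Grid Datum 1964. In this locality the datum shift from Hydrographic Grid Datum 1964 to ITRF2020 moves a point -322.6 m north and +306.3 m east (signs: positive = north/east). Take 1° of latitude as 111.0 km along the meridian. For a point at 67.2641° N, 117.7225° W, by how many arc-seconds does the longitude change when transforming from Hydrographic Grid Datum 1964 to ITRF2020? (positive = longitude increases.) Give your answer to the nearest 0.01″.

Δλ = 25.70″

At latitude 67.2641°, cos φ = 0.386484.
1° of longitude at this latitude = 111.0 × cos φ = 42.90 km, so Δλ = 306.3 / 42899.7 = 0.0071399° = 25.704″.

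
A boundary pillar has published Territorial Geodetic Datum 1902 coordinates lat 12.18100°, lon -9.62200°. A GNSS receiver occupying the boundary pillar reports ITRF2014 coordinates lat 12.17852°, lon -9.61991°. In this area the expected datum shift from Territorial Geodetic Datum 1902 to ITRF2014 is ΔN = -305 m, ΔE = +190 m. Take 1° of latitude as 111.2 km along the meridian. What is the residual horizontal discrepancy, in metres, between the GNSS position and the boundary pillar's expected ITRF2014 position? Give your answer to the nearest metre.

47 m

Observed coordinate differences: Δφ = -0.00248°, Δλ = +0.00209°.
Converting to metres (1° lat = 111200 m, cos φ = 0.977486): observed ΔN = -275.8 m, observed ΔE = 227.2 m.
Subtracting the expected shift leaves a residual of -275.8 − (-305) = 29.2 m north and 227.2 − (190) = 37.2 m east.
Residual distance = √(29.2² + 37.2²) = 47.3 m.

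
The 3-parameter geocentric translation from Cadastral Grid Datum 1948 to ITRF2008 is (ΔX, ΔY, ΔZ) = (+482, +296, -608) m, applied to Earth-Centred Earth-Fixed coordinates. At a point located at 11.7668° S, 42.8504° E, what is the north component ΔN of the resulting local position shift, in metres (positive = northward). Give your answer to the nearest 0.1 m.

At φ = -11.7668°, λ = 42.8504°: sin φ = -0.203929, cos φ = 0.978986, sin λ = 0.680086, cos λ = 0.733132.
ΔN = −sin φ cos λ·ΔX − sin φ sin λ·ΔY + cos φ·ΔZ = −(-0.203929)(0.733132)(482) − (-0.203929)(0.680086)(296) + (0.978986)(-608) = -482.11 m.

ΔN = -482.1 m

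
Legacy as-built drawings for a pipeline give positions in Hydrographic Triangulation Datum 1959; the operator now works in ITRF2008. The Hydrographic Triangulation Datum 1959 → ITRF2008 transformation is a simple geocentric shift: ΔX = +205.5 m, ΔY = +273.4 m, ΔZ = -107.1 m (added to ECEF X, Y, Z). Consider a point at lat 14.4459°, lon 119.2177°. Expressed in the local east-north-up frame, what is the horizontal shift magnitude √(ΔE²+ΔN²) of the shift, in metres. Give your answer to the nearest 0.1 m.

The local east axis at (φ, λ) is (−sin λ, cos λ, 0), so ΔE = −sin(119.2177°)·205.5 + cos(119.2177°)·273.4 = -312.81 m.
The local north axis is (−sin φ cos λ, −sin φ sin λ, cos φ), giving ΔN = 25.024 − 59.526 − 103.714 = -138.22 m.
Horizontal magnitude = √(ΔE² + ΔN²) = √((-312.81)² + (-138.22)²) = 341.98 m.

342.0 m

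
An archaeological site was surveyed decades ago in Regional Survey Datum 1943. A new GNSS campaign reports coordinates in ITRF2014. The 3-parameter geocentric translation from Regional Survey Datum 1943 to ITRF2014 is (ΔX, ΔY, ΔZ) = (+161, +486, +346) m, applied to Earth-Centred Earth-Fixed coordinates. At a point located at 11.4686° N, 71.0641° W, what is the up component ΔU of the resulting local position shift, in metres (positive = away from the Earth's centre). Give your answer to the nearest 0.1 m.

ΔU = -330.5 m

The local up (radial) axis is (cos φ cos λ, cos φ sin λ, sin φ), giving ΔU = 51.203 − 450.520 + 68.795 = -330.52 m.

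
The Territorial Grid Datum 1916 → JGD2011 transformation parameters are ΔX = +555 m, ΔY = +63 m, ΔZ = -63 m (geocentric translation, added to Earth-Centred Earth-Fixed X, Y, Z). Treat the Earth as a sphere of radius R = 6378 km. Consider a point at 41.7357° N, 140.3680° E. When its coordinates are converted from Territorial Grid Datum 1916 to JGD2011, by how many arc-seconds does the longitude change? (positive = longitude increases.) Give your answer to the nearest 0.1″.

Δλ = -17.4″

sin φ = 0.665695, cos φ = 0.746224, sin λ = 0.637854, cos λ = -0.770157.
East component: ΔE = −sin λ·ΔX + cos λ·ΔY = −(0.637854)(555) + (-0.770157)(63) = -402.53 m.
1° of latitude spans πR/180 = 111317 m; at latitude φ, 1° of longitude spans that × cos φ = 83067.4 m, so Δλ = -402.53 / 83067.4 × 3600 = -17.445″.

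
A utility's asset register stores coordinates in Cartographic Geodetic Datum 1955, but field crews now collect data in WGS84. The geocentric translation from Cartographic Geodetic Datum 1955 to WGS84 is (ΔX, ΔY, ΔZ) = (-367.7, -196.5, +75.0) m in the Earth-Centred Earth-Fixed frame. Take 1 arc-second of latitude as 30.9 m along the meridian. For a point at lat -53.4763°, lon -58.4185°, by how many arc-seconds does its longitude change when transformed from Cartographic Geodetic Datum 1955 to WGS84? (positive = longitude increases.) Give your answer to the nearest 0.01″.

sin φ = -0.803611, cos φ = 0.595155, sin λ = -0.851896, cos λ = 0.523711.
East component: ΔE = −sin λ·ΔX + cos λ·ΔY = −(-0.851896)(-367.7) + (0.523711)(-196.5) = -416.15 m.
1° of latitude spans 3600 × 30.90 = 111240 m; at latitude φ, 1° of longitude spans that × cos φ = 66205.1 m, so Δλ = -416.15 / 66205.1 × 3600 = -22.629″.

Δλ = -22.63″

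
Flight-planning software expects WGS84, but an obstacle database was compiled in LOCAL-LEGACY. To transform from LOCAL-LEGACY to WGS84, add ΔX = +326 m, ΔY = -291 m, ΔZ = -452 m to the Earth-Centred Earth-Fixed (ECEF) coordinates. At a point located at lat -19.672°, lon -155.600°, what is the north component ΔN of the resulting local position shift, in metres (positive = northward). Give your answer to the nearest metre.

ΔN = -485 m

At φ = -19.672°, λ = -155.600°: sin φ = -0.336635, cos φ = 0.941635, sin λ = -0.413104, cos λ = -0.910684.
ΔN = −sin φ cos λ·ΔX − sin φ sin λ·ΔY + cos φ·ΔZ = −(-0.336635)(-0.910684)(326) − (-0.336635)(-0.413104)(-291) + (0.941635)(-452) = -485.09 m.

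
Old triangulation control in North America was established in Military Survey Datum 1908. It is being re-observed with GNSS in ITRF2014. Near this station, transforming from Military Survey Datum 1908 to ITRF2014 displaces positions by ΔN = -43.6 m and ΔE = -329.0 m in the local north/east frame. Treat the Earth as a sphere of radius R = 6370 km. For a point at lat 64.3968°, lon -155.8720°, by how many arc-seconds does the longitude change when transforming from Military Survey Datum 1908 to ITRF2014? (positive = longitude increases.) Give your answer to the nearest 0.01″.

At latitude 64.3968°, cos φ = 0.432136.
One radian of longitude at latitude φ spans R cos φ, so Δλ = ΔE / (R cos φ) = -329.0 / (6370000 × 0.432136) = -1.1952e-04 rad = -24.653″.

Δλ = -24.65″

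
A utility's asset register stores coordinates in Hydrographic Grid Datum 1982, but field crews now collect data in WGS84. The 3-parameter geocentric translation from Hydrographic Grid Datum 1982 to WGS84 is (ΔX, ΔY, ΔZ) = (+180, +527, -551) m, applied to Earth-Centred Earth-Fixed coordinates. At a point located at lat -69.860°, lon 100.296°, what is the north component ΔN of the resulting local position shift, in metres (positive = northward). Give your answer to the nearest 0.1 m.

ΔN = 266.9 m

The local north axis is (−sin φ cos λ, −sin φ sin λ, cos φ), giving ΔN = -30.205 + 486.809 − 189.718 = 266.89 m.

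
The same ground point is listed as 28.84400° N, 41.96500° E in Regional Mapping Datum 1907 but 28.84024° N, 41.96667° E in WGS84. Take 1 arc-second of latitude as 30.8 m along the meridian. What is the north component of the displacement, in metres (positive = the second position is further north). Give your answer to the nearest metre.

ΔN = -417 m

Δφ = 28.84024° − 28.84400° = -0.00376°; Δλ = 41.96667° − 41.96500° = +0.00167°.
1° of latitude = 3600 × 30.80 = 110880 m.
ΔN = Δφ × 110880 = -416.9 m; ΔE = Δλ × 110880 × cos(28.84400°) = +0.00167 × 110880 × 0.875936 = 162.2 m.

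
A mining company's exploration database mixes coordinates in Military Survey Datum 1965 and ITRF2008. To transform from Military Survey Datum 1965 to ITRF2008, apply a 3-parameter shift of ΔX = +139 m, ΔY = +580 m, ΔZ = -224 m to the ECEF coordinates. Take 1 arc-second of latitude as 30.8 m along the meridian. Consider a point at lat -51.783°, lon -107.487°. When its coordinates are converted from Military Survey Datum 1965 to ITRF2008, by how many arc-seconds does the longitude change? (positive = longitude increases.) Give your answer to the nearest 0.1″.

Δλ = -2.2″

sin φ = -0.785673, cos φ = 0.618642, sin λ = -0.953785, cos λ = -0.300489.
East component: ΔE = −sin λ·ΔX + cos λ·ΔY = −(-0.953785)(139) + (-0.300489)(580) = -41.71 m.
1° of latitude spans 3600 × 30.80 = 110880 m; at latitude φ, 1° of longitude spans that × cos φ = 68595.0 m, so Δλ = -41.71 / 68595.0 × 3600 = -2.189″.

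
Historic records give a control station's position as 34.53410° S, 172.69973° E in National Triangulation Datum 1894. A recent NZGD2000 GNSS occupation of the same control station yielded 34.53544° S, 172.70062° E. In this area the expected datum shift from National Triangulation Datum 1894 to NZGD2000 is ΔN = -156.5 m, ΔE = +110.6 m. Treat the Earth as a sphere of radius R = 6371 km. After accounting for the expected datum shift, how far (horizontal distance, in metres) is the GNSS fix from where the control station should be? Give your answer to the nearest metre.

Observed coordinate differences: Δφ = -0.00134°, Δλ = +0.00089°.
Converting to metres (1° lat = 111195 m, cos φ = 0.823789): observed ΔN = -149.0 m, observed ΔE = 81.5 m.
Subtracting the expected shift leaves a residual of -149.0 − (-156.5) = 7.5 m north and 81.5 − (110.6) = -29.1 m east.
Residual distance = √(7.5² + (-29.1)²) = 30.0 m.

30 m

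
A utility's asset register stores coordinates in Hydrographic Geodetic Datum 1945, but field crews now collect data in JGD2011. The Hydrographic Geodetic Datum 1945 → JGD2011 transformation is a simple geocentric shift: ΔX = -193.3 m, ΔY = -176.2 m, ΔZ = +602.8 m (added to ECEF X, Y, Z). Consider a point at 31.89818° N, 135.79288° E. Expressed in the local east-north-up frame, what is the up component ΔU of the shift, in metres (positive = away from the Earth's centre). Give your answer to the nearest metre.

ΔU = 332 m

The local up (radial) axis is (cos φ cos λ, cos φ sin λ, sin φ), giving ΔU = 117.638 − 104.303 + 318.526 = 331.86 m.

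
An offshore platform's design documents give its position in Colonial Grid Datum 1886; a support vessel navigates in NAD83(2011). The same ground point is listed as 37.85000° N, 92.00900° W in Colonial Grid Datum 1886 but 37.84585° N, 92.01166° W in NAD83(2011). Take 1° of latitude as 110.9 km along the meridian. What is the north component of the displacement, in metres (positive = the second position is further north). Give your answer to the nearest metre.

ΔN = -460 m

Δφ = 37.84585° − 37.85000° = -0.00415°; Δλ = -92.01166° − -92.00900° = -0.00266°.
ΔN = Δφ × 110900 = -460.2 m; ΔE = Δλ × 110900 × cos(37.85000°) = -0.00266 × 110900 × 0.789620 = -232.9 m.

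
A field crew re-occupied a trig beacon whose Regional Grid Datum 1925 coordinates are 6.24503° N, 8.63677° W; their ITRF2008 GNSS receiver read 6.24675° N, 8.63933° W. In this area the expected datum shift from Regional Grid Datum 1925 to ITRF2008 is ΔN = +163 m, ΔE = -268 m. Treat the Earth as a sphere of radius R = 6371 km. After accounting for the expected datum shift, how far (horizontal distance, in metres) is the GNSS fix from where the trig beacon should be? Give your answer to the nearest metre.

32 m

Observed coordinate differences: Δφ = +0.00172°, Δλ = -0.00256°.
Converting to metres (1° lat = 111195 m, cos φ = 0.994066): observed ΔN = 191.3 m, observed ΔE = -283.0 m.
Subtracting the expected shift leaves a residual of 191.3 − (163) = 28.3 m north and -283.0 − (-268) = -15.0 m east.
Residual distance = √(28.3² + (-15.0)²) = 32.0 m.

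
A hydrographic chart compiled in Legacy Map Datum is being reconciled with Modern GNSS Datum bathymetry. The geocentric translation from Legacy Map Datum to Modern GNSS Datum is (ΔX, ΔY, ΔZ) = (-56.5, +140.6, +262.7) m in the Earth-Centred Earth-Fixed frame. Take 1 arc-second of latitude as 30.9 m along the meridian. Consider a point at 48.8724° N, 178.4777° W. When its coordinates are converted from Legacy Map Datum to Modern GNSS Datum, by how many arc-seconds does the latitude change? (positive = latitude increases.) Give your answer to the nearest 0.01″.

sin φ = 0.753247, cos φ = 0.657738, sin λ = -0.026566, cos λ = -0.999647.
North component: ΔN = −sin φ cos λ·ΔX − sin φ sin λ·ΔY + cos φ·ΔZ = −(0.753247)(-0.999647)(-56.5) − (0.753247)(-0.026566)(140.6) + (0.657738)(262.7) = 133.06 m.
1° of latitude spans 3600 × 30.90 = 111240 m, so Δφ = 133.06 / 111240 × 3600 = 4.306″.

Δφ = 4.31″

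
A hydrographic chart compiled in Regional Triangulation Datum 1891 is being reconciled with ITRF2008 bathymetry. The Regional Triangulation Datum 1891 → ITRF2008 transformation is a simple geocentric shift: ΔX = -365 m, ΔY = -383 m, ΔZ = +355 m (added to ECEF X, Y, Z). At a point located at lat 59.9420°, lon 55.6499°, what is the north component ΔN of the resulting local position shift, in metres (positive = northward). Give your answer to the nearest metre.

ΔN = 630 m

At φ = 59.9420°, λ = 55.6499°: sin φ = 0.865519, cos φ = 0.500876, sin λ = 0.825605, cos λ = 0.564248.
ΔN = −sin φ cos λ·ΔX − sin φ sin λ·ΔY + cos φ·ΔZ = −(0.865519)(0.564248)(-365) − (0.865519)(0.825605)(-383) + (0.500876)(355) = 629.75 m.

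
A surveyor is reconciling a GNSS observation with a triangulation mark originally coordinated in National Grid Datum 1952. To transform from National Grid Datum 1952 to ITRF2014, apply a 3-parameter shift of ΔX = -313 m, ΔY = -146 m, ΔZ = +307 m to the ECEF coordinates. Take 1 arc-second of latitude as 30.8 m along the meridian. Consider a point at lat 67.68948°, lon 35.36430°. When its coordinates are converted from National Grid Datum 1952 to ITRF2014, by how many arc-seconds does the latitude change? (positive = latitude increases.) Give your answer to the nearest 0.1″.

sin φ = 0.925140, cos φ = 0.379626, sin λ = 0.578773, cos λ = 0.815489.
North component: ΔN = −sin φ cos λ·ΔX − sin φ sin λ·ΔY + cos φ·ΔZ = −(0.925140)(0.815489)(-313) − (0.925140)(0.578773)(-146) + (0.379626)(307) = 430.86 m.
1° of latitude spans 3600 × 30.80 = 110880 m, so Δφ = 430.86 / 110880 × 3600 = 13.989″.

Δφ = 14.0″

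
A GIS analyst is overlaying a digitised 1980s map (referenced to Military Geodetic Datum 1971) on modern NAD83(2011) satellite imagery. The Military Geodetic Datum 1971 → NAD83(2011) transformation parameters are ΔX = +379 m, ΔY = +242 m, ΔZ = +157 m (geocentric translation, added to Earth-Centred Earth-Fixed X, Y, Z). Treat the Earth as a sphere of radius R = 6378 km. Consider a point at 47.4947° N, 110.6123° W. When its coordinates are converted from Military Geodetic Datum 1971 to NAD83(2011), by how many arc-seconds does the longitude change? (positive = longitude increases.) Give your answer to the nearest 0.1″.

sin φ = 0.737215, cos φ = 0.675658, sin λ = -0.935984, cos λ = -0.352043.
East component: ΔE = −sin λ·ΔX + cos λ·ΔY = −(-0.935984)(379) + (-0.352043)(242) = 269.54 m.
1° of latitude spans πR/180 = 111317 m; at latitude φ, 1° of longitude spans that × cos φ = 75212.3 m, so Δλ = 269.54 / 75212.3 × 3600 = 12.902″.

Δλ = 12.9″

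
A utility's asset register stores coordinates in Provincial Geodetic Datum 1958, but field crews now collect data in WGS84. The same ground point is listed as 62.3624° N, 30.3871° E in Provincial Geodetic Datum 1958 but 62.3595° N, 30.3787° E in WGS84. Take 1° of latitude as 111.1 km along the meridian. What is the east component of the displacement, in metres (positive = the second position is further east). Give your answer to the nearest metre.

Δφ = 62.3595° − 62.3624° = -0.0029°; Δλ = 30.3787° − 30.3871° = -0.0084°.
ΔN = Δφ × 111100 = -322.2 m; ΔE = Δλ × 111100 × cos(62.3624°) = -0.0084 × 111100 × 0.463878 = -432.9 m.

ΔE = -433 m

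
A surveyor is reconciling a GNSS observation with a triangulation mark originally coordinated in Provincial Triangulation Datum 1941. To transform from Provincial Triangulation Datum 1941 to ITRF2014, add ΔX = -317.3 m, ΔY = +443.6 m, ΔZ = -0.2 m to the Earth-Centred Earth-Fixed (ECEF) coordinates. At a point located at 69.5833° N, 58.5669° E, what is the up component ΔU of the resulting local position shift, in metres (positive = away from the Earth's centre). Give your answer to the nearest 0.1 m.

ΔU = 74.1 m

The local up (radial) axis is (cos φ cos λ, cos φ sin λ, sin φ), giving ΔU = -57.724 + 132.038 − 0.187 = 74.13 m.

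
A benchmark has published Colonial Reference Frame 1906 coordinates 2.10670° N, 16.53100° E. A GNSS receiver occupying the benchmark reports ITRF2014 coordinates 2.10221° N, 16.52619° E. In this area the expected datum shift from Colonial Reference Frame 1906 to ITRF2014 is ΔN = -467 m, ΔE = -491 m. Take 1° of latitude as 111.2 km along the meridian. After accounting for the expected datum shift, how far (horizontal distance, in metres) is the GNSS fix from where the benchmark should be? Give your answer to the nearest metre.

Observed coordinate differences: Δφ = -0.00449°, Δλ = -0.00481°.
Converting to metres (1° lat = 111200 m, cos φ = 0.999324): observed ΔN = -499.3 m, observed ΔE = -534.5 m.
Subtracting the expected shift leaves a residual of -499.3 − (-467) = -32.3 m north and -534.5 − (-491) = -43.5 m east.
Residual distance = √((-32.3)² + (-43.5)²) = 54.2 m.

54 m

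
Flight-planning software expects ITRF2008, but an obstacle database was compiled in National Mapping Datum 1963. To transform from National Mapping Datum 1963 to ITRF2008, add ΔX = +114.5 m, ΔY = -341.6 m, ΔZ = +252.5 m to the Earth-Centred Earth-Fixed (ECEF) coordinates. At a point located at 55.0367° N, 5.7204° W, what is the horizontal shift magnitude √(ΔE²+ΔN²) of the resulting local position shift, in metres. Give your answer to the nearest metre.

At φ = 55.0367°, λ = -5.7204°: sin φ = 0.819519, cos φ = 0.573052, sin λ = -0.099674, cos λ = 0.995020.
ΔE = −sin λ·ΔX + cos λ·ΔY = −(-0.099674)·(114.5) + (0.995020)·(-341.6) = -328.49 m.
ΔN = −sin φ cos λ·ΔX − sin φ sin λ·ΔY + cos φ·ΔZ = −(0.819519)(0.995020)(114.5) − (0.819519)(-0.099674)(-341.6) + (0.573052)(252.5) = 23.42 m.
Horizontal magnitude = √(ΔE² + ΔN²) = √((-328.49)² + 23.42²) = 329.32 m.

329 m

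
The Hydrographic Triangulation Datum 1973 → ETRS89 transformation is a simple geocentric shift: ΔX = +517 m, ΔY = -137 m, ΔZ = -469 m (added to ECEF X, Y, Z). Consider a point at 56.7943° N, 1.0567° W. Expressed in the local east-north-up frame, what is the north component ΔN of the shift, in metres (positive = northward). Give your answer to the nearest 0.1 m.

At φ = 56.7943°, λ = -1.0567°: sin φ = 0.836710, cos φ = 0.547646, sin λ = -0.018442, cos λ = 0.999830.
ΔN = −sin φ cos λ·ΔX − sin φ sin λ·ΔY + cos φ·ΔZ = −(0.836710)(0.999830)(517) − (0.836710)(-0.018442)(-137) + (0.547646)(-469) = -691.47 m.

ΔN = -691.5 m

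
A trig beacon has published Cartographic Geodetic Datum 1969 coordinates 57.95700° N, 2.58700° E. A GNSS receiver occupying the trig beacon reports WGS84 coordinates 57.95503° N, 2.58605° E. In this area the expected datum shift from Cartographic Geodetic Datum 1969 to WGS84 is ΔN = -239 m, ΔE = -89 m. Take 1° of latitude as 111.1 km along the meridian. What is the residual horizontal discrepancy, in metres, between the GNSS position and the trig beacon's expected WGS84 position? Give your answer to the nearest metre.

Observed coordinate differences: Δφ = -0.00197°, Δλ = -0.00095°.
Converting to metres (1° lat = 111100 m, cos φ = 0.530556): observed ΔN = -218.9 m, observed ΔE = -56.0 m.
Subtracting the expected shift leaves a residual of -218.9 − (-239) = 20.1 m north and -56.0 − (-89) = 33.0 m east.
Residual distance = √(20.1² + 33.0²) = 38.7 m.

39 m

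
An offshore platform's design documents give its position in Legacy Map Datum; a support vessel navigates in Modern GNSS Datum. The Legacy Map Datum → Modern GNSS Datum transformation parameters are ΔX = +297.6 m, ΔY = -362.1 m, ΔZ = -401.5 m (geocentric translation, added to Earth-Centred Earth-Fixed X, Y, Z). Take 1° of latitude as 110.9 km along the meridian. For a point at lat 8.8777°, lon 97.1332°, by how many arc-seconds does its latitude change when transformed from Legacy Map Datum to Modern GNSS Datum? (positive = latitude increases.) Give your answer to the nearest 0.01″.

sin φ = 0.154326, cos φ = 0.988020, sin λ = 0.992260, cos λ = -0.124176.
North component: ΔN = −sin φ cos λ·ΔX − sin φ sin λ·ΔY + cos φ·ΔZ = −(0.154326)(-0.124176)(297.6) − (0.154326)(0.992260)(-362.1) + (0.988020)(-401.5) = -335.54 m.
1° of latitude spans 110900 m, so Δφ = -335.54 / 110900 × 3600 = -10.892″.

Δφ = -10.89″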